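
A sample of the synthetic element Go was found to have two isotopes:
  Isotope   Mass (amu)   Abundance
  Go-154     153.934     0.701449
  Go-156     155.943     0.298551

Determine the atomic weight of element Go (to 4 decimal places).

Ar = Σ fᵢ·mᵢ = 0.701449 × 153.934 + 0.298551 × 155.943
= 107.97685 + 46.55694 = 154.53379 amu

154.5338 amu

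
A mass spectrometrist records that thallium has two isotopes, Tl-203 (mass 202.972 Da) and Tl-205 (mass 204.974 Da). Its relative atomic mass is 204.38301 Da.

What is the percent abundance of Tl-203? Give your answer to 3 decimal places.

Let x be the fractional abundance of Tl-203; then Tl-205 has abundance 1 − x.
202.972·x + 204.974·(1 − x) = 204.38301
(202.972 − 204.974)·x = 204.38301 − 204.974
x = -0.59099 / -2.002 = 0.29520 → 29.520% Tl-203, 70.480% Tl-205.

29.520%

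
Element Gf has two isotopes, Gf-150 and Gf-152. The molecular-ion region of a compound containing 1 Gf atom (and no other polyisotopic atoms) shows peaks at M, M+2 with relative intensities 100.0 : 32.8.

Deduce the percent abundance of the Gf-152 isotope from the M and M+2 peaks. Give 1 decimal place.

If p is the fraction of Gf that is Gf-150, then I(M+2)/I(M) = [C(1,1)·p^0·(1−p)] / p^1 = 1·(1−p)/p = 32.8/100.0 = 0.3280
(1−p)/p = 0.3280/1 = 0.3280  ⇒  p = 1/(1 + 0.3280) = 0.7530
Gf-150: 75.3%, Gf-152: 24.7%.

24.7%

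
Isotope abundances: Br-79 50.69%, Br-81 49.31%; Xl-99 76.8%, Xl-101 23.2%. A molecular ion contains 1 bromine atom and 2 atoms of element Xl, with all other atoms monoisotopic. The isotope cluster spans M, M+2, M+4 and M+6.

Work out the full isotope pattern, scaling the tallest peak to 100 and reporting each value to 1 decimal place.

63.4 : 100.0 : 43.1 : 5.6

Bromine pattern (n=1): 0.5069 : 0.4931
Element Xl pattern (n=2): 0.589824 : 0.356352 : 0.053824
Convolve the two distributions (both contribute in 2-u steps):
  M: 0.5069×0.589824 = 0.298982
  M+2: 0.5069×0.356352 + 0.4931×0.589824 = 0.471477
  M+4: 0.5069×0.053824 + 0.4931×0.356352 = 0.203001
  M+6: 0.4931×0.053824 = 0.026541
Scale to base peak (0.471477) = 100: 63.4 : 100.0 : 43.1 : 5.6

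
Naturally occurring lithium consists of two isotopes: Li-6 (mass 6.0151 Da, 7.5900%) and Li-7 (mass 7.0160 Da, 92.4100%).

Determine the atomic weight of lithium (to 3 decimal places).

6.940 Da

Ar = Σ fᵢ·mᵢ = 0.075900 × 6.0151 + 0.924100 × 7.0160
= 0.45655 + 6.48349 = 6.94004 Da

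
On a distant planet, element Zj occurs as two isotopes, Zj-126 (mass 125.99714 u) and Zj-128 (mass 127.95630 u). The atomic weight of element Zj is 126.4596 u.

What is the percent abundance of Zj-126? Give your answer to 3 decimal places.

76.395%

Let x be the fractional abundance of Zj-126; then Zj-128 has abundance 1 − x.
125.99714·x + 127.95630·(1 − x) = 126.4596
(125.99714 − 127.95630)·x = 126.4596 − 127.95630
x = -1.49670 / -1.95916 = 0.76395 → 76.395% Zj-126, 23.605% Zj-128.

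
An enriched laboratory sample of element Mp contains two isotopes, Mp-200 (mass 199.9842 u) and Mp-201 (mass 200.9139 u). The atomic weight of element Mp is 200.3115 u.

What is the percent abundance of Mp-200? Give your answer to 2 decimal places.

64.80%

Writing the weighted mean with unknown fraction x of Mp-200:
199.9842·x + 200.9139·(1 − x) = 200.3115
(199.9842 − 200.9139)·x = 200.3115 − 200.9139
x = -0.6024 / -0.9297 = 0.64795 → 64.80% Mp-200, 35.20% Mp-201.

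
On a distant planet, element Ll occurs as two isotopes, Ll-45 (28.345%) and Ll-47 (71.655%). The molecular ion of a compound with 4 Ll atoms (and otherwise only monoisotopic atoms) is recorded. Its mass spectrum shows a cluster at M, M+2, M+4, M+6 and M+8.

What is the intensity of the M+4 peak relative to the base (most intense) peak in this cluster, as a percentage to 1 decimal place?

59.3%

Term probabilities: M 0.0065, M+2 0.0653, M+4 0.2475, M+6 0.4171, M+8 0.2636. Base peak = M+6.
P(M+6) = C(4,3) × 0.28345^1 × 0.71655^3 = 4 × 0.28345 × 0.36790823 = 0.417134 (base)
P(M+4) = C(4,2) × 0.28345^2 × 0.71655^2 = 6 × 0.0803439 × 0.5134439 = 0.247513
Relative intensity = 0.247513 / 0.417134 × 100 = 59.3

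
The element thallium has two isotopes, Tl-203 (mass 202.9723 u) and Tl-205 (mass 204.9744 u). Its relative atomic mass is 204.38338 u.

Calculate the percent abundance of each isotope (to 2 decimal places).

Tl-203: 29.52%, Tl-205: 70.48%

Let x be the fractional abundance of Tl-203; then Tl-205 has abundance 1 − x.
202.9723·x + 204.9744·(1 − x) = 204.38338
(202.9723 − 204.9744)·x = 204.38338 − 204.9744
x = -0.59102 / -2.0021 = 0.29520 → 29.52% Tl-203, 70.48% Tl-205.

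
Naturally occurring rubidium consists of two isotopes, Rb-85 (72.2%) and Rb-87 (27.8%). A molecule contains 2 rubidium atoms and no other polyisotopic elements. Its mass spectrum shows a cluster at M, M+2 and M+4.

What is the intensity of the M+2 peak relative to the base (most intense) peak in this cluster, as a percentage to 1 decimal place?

Binomial terms of (0.722 + 0.278)^2: M 0.5213, M+2 0.4014, M+4 0.0773 → M is the base peak.
P(M) = C(2,0) × 0.722^2 × 0.278^0 = 1 × 0.521284 × 1.0000 = 0.521284 (base)
P(M+2) = C(2,1) × 0.722^1 × 0.278^1 = 2 × 0.7220 × 0.2780 = 0.401432
Relative intensity = 0.401432 / 0.521284 × 100 = 77.0

77.0%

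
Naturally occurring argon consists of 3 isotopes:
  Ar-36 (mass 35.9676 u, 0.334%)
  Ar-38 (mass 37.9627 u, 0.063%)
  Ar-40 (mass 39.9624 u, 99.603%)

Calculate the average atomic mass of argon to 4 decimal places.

Average mass = Σ (abundance × isotope mass) = 0.00334 × 35.9676 + 0.00063 × 37.9627 + 0.99603 × 39.9624
= 0.12013 + 0.02392 + 39.80375 = 39.94780 u

39.9478 u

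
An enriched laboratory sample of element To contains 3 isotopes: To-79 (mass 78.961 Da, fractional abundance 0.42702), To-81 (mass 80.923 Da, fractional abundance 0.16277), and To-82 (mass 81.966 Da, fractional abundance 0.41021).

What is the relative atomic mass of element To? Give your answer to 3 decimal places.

The abundance-weighted mean is 0.42702 × 78.961 + 0.16277 × 80.923 + 0.41021 × 81.966
= 33.7179 + 13.1718 + 33.6233 = 80.5130 Da

80.513 Da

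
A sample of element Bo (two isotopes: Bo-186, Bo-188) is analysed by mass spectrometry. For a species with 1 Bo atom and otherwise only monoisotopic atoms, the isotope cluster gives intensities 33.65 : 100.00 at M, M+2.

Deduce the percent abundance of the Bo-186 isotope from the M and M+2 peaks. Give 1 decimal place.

25.2%

Write p for the Bo-186 fraction. I(M+2)/I(M) = [C(1,1)·p^0·(1−p)] / p^1 = 1·(1−p)/p = 100.00/33.65 = 2.9718
(1−p)/p = 2.9718/1 = 2.9718  ⇒  p = 1/(1 + 2.9718) = 0.2518
Bo-186: 25.2%, Bo-188: 74.8%.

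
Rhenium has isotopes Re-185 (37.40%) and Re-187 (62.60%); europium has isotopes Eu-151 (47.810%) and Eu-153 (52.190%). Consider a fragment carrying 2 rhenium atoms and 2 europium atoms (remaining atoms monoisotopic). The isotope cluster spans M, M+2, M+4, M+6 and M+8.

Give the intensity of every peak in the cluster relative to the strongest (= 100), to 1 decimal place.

Rhenium pattern (n=2): 0.139876 : 0.468248 : 0.391876
Europium pattern (n=2): 0.22857961 : 0.49904078 : 0.27237961
Convolve the two distributions (both contribute in 2-u steps):
  M: 0.139876×0.22857961 = 0.031973
  M+2: 0.139876×0.49904078 + 0.468248×0.22857961 = 0.176836
  M+4: 0.139876×0.27237961 + 0.468248×0.49904078 + 0.391876×0.22857961 = 0.361349
  M+6: 0.468248×0.27237961 + 0.391876×0.49904078 = 0.323103
  M+8: 0.391876×0.27237961 = 0.106739
Scale to base peak (0.361349) = 100: 8.8 : 48.9 : 100.0 : 89.4 : 29.5

8.8 : 48.9 : 100.0 : 89.4 : 29.5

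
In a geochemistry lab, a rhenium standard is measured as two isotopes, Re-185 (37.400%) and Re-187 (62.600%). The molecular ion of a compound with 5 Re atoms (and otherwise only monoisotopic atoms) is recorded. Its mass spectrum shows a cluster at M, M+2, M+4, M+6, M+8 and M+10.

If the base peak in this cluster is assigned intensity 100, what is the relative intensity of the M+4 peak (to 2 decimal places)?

Term probabilities: M 0.0073, M+2 0.0612, M+4 0.2050, M+6 0.3431, M+8 0.2872, M+10 0.0961. Base peak = M+6.
P(M+6) = C(5,3) × 0.37400^2 × 0.62600^3 = 10 × 0.139876 × 0.24531438 = 0.343136 (base)
P(M+4) = C(5,2) × 0.37400^3 × 0.62600^2 = 10 × 0.05231362 × 0.391876 = 0.205005
Relative intensity = 0.205005 / 0.343136 × 100 = 59.74

59.74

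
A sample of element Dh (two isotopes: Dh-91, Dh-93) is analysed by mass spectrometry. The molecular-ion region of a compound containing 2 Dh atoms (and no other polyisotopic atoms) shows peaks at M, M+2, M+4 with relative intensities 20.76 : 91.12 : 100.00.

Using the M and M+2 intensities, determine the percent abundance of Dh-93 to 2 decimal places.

Let p = fractional abundance of Dh-91. I(M+2)/I(M) = [C(2,1)·p^1·(1−p)] / p^2 = 2·(1−p)/p = 91.12/20.76 = 4.3892
(1−p)/p = 4.3892/2 = 2.1946  ⇒  p = 1/(1 + 2.1946) = 0.3130
Dh-91: 31.30%, Dh-93: 68.70%.

68.70%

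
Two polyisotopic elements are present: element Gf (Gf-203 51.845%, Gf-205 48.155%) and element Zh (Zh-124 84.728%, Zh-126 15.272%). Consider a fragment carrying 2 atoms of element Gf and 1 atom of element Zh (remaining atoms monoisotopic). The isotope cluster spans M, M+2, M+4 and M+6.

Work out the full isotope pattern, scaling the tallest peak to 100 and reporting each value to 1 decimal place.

49.1 : 100.0 : 58.8 : 7.6

Element Gf pattern (n=2): 0.2687904 : 0.49931919 : 0.2318904
Element Zh pattern (n=1): 0.84728 : 0.15272
Convolve the two distributions (both contribute in 2-u steps):
  M: 0.2687904×0.84728 = 0.227741
  M+2: 0.2687904×0.15272 + 0.49931919×0.84728 = 0.464113
  M+4: 0.49931919×0.15272 + 0.2318904×0.84728 = 0.272732
  M+6: 0.2318904×0.15272 = 0.035414
Scale to base peak (0.464113) = 100: 49.1 : 100.0 : 58.8 : 7.6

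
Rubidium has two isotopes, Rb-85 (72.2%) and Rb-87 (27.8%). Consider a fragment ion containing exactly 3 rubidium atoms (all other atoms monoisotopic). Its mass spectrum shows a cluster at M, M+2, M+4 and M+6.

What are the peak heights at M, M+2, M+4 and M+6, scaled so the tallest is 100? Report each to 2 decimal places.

The 3 Rb atoms are independent, so intensities follow the terms of (0.722 + 0.278)^3.
P(M) = 0.722^3 = 0.376367
P(M+2) = 3 × 0.722^2 × 0.278^1 = 0.434751
P(M+4) = 3 × 0.722^1 × 0.278^2 = 0.167397
P(M+6) = 0.278^3 = 0.021485
The M+2 peak is largest (0.434751); scaling to 100 gives 86.57 : 100.00 : 38.50 : 4.94.

86.57 : 100.00 : 38.50 : 4.94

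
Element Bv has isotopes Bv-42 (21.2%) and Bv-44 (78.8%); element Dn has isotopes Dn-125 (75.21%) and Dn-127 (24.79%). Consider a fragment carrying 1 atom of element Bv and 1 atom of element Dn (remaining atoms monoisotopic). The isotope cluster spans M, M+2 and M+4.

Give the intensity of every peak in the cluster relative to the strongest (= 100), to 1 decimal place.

24.7 : 100.0 : 30.3

Element Bv pattern (n=1): 0.2120 : 0.7880
Element Dn pattern (n=1): 0.7521 : 0.2479
Convolve the two distributions (both contribute in 2-u steps):
  M: 0.2120×0.7521 = 0.159445
  M+2: 0.2120×0.2479 + 0.7880×0.7521 = 0.645210
  M+4: 0.7880×0.2479 = 0.195345
Scale to base peak (0.645210) = 100: 24.7 : 100.0 : 30.3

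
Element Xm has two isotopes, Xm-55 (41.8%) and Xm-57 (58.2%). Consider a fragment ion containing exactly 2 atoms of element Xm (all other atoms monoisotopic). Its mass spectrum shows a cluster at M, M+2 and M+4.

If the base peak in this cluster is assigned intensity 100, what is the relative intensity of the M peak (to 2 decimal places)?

Binomial terms of (0.418 + 0.582)^2: M 0.1747, M+2 0.4866, M+4 0.3387 → M+2 is the base peak.
P(M+2) = C(2,1) × 0.418^1 × 0.582^1 = 2 × 0.4180 × 0.5820 = 0.486552 (base)
P(M) = C(2,0) × 0.418^2 × 0.582^0 = 1 × 0.174724 × 1.0000 = 0.174724
Relative intensity = 0.174724 / 0.486552 × 100 = 35.91

35.91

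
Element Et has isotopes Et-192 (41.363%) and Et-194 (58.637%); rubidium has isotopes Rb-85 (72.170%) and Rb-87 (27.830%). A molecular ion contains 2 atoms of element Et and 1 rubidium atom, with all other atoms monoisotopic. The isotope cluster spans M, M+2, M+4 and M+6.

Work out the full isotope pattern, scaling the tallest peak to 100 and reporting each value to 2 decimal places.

31.05 : 100.00 : 96.34 : 24.06

Element Et pattern (n=2): 0.17108978 : 0.48508045 : 0.34382978
Rubidium pattern (n=1): 0.7217 : 0.2783
Convolve the two distributions (both contribute in 2-u steps):
  M: 0.17108978×0.7217 = 0.123475
  M+2: 0.17108978×0.2783 + 0.48508045×0.7217 = 0.397697
  M+4: 0.48508045×0.2783 + 0.34382978×0.7217 = 0.383140
  M+6: 0.34382978×0.2783 = 0.095688
Scale to base peak (0.397697) = 100: 31.05 : 100.00 : 96.34 : 24.06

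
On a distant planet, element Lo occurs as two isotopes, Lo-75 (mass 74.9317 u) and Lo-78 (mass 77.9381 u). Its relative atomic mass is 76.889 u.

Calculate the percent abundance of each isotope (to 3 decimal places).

Lo-75: 34.896%, Lo-78: 65.104%

Writing the weighted mean with unknown fraction x of Lo-75:
74.9317·x + 77.9381·(1 − x) = 76.889
(74.9317 − 77.9381)·x = 76.889 − 77.9381
x = -1.0491 / -3.0064 = 0.34896 → 34.896% Lo-75, 65.104% Lo-78.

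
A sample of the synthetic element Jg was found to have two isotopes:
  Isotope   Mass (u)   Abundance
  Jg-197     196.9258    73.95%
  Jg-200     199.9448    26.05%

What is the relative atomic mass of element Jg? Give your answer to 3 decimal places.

The abundance-weighted mean is 0.7395 × 196.9258 + 0.2605 × 199.9448
= 145.62663 + 52.08562 = 197.71225 u

197.712 u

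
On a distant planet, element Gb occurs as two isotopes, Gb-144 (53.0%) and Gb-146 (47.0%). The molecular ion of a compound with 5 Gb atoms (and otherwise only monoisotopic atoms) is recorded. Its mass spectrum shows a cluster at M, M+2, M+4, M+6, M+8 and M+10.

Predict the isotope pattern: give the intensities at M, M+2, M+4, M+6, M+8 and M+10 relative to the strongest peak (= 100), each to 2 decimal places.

Each Gb atom is independently Gb-144 (p = 0.530) or Gb-146 (q = 0.470); the cluster is the binomial expansion (p + q)^5.
P(M) = 0.530^5 = 0.041820
P(M+2) = 5 × 0.530^4 × 0.470^1 = 0.185426
P(M+4) = 10 × 0.530^3 × 0.470^2 = 0.328869
P(M+6) = 10 × 0.530^2 × 0.470^3 = 0.291639
P(M+8) = 5 × 0.530^1 × 0.470^4 = 0.129312
P(M+10) = 0.470^5 = 0.022935
The M+4 peak is largest (0.328869); scaling to 100 gives 12.72 : 56.38 : 100.00 : 88.68 : 39.32 : 6.97.

12.72 : 56.38 : 100.00 : 88.68 : 39.32 : 6.97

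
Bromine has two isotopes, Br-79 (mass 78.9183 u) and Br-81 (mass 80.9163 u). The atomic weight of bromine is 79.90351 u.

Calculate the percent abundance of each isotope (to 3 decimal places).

Br-79: 50.690%, Br-81: 49.310%

With x = fraction of Br-79 (so Br-81 is 1 − x):
78.9183·x + 80.9163·(1 − x) = 79.90351
(78.9183 − 80.9163)·x = 79.90351 − 80.9163
x = -1.01279 / -1.9980 = 0.50690 → 50.690% Br-79, 49.310% Br-81.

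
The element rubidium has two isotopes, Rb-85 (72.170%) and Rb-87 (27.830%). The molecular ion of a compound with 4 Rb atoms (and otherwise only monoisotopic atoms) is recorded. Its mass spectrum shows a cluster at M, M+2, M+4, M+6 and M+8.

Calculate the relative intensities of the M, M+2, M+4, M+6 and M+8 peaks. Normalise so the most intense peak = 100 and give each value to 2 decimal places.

The 4 Rb atoms are independent, so intensities follow the terms of (0.72170 + 0.27830)^4.
P(M) = 0.72170^4 = 0.271286
P(M+2) = 4 × 0.72170^3 × 0.27830^1 = 0.418450
P(M+4) = 6 × 0.72170^2 × 0.27830^2 = 0.242042
P(M+6) = 4 × 0.72170^1 × 0.27830^3 = 0.062224
P(M+8) = 0.27830^4 = 0.005999
The M+2 peak is largest (0.418450); scaling to 100 gives 64.83 : 100.00 : 57.84 : 14.87 : 1.43.

64.83 : 100.00 : 57.84 : 14.87 : 1.43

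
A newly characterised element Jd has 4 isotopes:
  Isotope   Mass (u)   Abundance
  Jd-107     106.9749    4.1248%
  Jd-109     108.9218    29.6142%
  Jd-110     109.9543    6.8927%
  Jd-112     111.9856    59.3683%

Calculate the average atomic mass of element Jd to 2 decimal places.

110.73 u

Weight each isotope mass by its fractional abundance: 0.041248 × 106.9749 + 0.296142 × 108.9218 + 0.068927 × 109.9543 + 0.593683 × 111.9856
= 4.41250 + 32.25632 + 7.57882 + 66.48395 = 110.73159 u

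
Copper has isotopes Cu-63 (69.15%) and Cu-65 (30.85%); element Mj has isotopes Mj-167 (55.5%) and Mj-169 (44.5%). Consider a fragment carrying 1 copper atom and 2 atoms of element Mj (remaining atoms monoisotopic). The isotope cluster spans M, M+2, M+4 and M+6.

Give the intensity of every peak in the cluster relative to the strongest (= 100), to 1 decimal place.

Copper pattern (n=1): 0.6915 : 0.3085
Element Mj pattern (n=2): 0.308025 : 0.49395 : 0.198025
Convolve the two distributions (both contribute in 2-u steps):
  M: 0.6915×0.308025 = 0.212999
  M+2: 0.6915×0.49395 + 0.3085×0.308025 = 0.436592
  M+4: 0.6915×0.198025 + 0.3085×0.49395 = 0.289318
  M+6: 0.3085×0.198025 = 0.061091
Scale to base peak (0.436592) = 100: 48.8 : 100.0 : 66.3 : 14.0

48.8 : 100.0 : 66.3 : 14.0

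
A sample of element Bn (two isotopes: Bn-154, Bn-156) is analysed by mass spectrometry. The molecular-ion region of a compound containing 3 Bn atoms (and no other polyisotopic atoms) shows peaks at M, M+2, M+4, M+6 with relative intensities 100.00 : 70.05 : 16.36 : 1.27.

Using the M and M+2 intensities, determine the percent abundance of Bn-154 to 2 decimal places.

Let p = fractional abundance of Bn-154. I(M+2)/I(M) = [C(3,1)·p^2·(1−p)] / p^3 = 3·(1−p)/p = 70.05/100.00 = 0.7005
(1−p)/p = 0.7005/3 = 0.2335  ⇒  p = 1/(1 + 0.2335) = 0.8107
Bn-154: 81.07%, Bn-156: 18.93%.

81.07%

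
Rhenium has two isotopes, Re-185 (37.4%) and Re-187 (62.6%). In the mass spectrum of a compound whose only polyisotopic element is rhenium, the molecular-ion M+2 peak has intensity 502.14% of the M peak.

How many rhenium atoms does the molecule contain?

3

With n Re atoms, P(M+2)/P(M) = C(n,1)·p^(n−1)q / p^n = n·q/p = n · 0.626/0.374.
n = 5.0214 × 0.374/0.626 = 3.00 ≈ 3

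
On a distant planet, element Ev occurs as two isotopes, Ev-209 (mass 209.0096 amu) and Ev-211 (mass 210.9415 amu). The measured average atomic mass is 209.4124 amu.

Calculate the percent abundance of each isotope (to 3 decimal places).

Ev-209: 79.150%, Ev-211: 20.850%

Writing the weighted mean with unknown fraction x of Ev-209:
209.0096·x + 210.9415·(1 − x) = 209.4124
(209.0096 − 210.9415)·x = 209.4124 − 210.9415
x = -1.5291 / -1.9319 = 0.79150 → 79.150% Ev-209, 20.850% Ev-211.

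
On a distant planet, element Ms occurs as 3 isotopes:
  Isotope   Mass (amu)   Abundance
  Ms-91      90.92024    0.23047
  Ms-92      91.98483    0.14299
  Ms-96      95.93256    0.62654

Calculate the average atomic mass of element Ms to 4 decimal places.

Weight each isotope mass by its fractional abundance: 0.23047 × 90.92024 + 0.14299 × 91.98483 + 0.62654 × 95.93256
= 20.954388 + 13.152911 + 60.105586 = 94.212885 amu

94.2129 amu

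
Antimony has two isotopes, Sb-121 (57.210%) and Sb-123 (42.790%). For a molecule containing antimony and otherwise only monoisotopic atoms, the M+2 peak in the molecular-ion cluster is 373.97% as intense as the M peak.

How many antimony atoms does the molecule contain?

5

For n independent Sb atoms, I(M+2)/I(M) = n · (abundance Sb-123) / (abundance Sb-121) = n · 0.42790/0.57210.
n = 3.7397 × 0.57210/0.42790 = 5.00 ≈ 5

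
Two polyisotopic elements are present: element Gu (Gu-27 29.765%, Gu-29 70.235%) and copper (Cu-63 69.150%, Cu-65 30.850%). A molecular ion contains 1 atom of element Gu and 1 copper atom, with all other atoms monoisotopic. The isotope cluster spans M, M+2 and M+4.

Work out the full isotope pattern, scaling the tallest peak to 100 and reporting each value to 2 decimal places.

35.64 : 100.00 : 37.52

Element Gu pattern (n=1): 0.29765 : 0.70235
Copper pattern (n=1): 0.6915 : 0.3085
Convolve the two distributions (both contribute in 2-u steps):
  M: 0.29765×0.6915 = 0.205825
  M+2: 0.29765×0.3085 + 0.70235×0.6915 = 0.577500
  M+4: 0.70235×0.3085 = 0.216675
Scale to base peak (0.577500) = 100: 35.64 : 100.00 : 37.52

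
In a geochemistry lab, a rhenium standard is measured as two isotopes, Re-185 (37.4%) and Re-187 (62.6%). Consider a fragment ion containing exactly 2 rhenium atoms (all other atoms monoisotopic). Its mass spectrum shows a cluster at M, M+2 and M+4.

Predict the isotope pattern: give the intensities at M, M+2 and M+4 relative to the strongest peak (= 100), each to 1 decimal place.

Each Re atom is independently Re-185 (p = 0.374) or Re-187 (q = 0.626); the cluster is the binomial expansion (p + q)^2.
P(M) = 0.374^2 = 0.139876
P(M+2) = 2 × 0.374^1 × 0.626^1 = 0.468248
P(M+4) = 0.626^2 = 0.391876
The M+2 peak is largest (0.468248); scaling to 100 gives 29.9 : 100.0 : 83.7.

29.9 : 100.0 : 83.7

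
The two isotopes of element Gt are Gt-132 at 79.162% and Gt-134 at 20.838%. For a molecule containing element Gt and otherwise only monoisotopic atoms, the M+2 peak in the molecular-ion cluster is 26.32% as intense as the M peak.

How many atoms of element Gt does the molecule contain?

For n independent Gt atoms, I(M+2)/I(M) = n · (abundance Gt-134) / (abundance Gt-132) = n · 0.20838/0.79162.
n = 0.2632 × 0.79162/0.20838 = 1.00 ≈ 1

1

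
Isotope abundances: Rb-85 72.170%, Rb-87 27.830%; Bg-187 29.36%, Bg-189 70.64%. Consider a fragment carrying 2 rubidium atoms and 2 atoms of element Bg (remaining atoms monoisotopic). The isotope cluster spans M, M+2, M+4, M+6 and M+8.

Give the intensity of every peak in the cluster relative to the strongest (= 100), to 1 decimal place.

10.4 : 57.9 : 100.0 : 53.7 : 8.9

Rubidium pattern (n=2): 0.52085089 : 0.40169822 : 0.07745089
Element Bg pattern (n=2): 0.08620096 : 0.41479808 : 0.49900096
Convolve the two distributions (both contribute in 2-u steps):
  M: 0.52085089×0.08620096 = 0.044898
  M+2: 0.52085089×0.41479808 + 0.40169822×0.08620096 = 0.250675
  M+4: 0.52085089×0.49900096 + 0.40169822×0.41479808 + 0.07745089×0.08620096 = 0.433205
  M+6: 0.40169822×0.49900096 + 0.07745089×0.41479808 = 0.232574
  M+8: 0.07745089×0.49900096 = 0.038648
Scale to base peak (0.433205) = 100: 10.4 : 57.9 : 100.0 : 53.7 : 8.9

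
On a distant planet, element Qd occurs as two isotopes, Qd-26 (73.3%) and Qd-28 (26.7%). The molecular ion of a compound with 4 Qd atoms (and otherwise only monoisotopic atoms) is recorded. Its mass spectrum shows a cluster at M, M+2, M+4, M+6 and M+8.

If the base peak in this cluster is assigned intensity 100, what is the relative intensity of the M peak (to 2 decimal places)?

(0.733 + 0.267)^4 gives M 0.2887, M+2 0.4206, M+4 0.2298, M+6 0.0558, M+8 0.0051; the largest is M+2.
P(M+2) = C(4,1) × 0.733^3 × 0.267^1 = 4 × 0.39383284 × 0.2670 = 0.420613 (base)
P(M) = C(4,0) × 0.733^4 × 0.267^0 = 1 × 0.28867947 × 1.0000 = 0.288679
Relative intensity = 0.288679 / 0.420613 × 100 = 68.63

68.63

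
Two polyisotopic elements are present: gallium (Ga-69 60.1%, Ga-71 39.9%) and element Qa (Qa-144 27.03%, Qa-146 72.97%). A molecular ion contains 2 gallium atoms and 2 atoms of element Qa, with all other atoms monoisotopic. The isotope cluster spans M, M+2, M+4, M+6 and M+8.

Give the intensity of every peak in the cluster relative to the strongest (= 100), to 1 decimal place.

Gallium pattern (n=2): 0.361201 : 0.479598 : 0.159201
Element Qa pattern (n=2): 0.07306209 : 0.39447582 : 0.53246209
Convolve the two distributions (both contribute in 2-u steps):
  M: 0.361201×0.07306209 = 0.026390
  M+2: 0.361201×0.39447582 + 0.479598×0.07306209 = 0.177525
  M+4: 0.361201×0.53246209 + 0.479598×0.39447582 + 0.159201×0.07306209 = 0.393147
  M+6: 0.479598×0.53246209 + 0.159201×0.39447582 = 0.318169
  M+8: 0.159201×0.53246209 = 0.084768
Scale to base peak (0.393147) = 100: 6.7 : 45.2 : 100.0 : 80.9 : 21.6

6.7 : 45.2 : 100.0 : 80.9 : 21.6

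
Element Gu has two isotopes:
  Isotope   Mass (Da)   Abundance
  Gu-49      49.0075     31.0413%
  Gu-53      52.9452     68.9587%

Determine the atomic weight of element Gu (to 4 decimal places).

51.7229 Da

The abundance-weighted mean is 0.310413 × 49.0075 + 0.689587 × 52.9452
= 15.21257 + 36.51032 = 51.72289 Da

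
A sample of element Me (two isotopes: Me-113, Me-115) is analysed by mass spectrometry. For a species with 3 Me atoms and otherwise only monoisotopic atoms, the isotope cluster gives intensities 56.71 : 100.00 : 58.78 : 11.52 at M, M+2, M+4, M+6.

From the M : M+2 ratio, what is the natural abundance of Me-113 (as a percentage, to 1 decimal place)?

63.0%

Write p for the Me-113 fraction. I(M+2)/I(M) = [C(3,1)·p^2·(1−p)] / p^3 = 3·(1−p)/p = 100.00/56.71 = 1.7634
(1−p)/p = 1.7634/3 = 0.5878  ⇒  p = 1/(1 + 0.5878) = 0.6298
Me-113: 63.0%, Me-115: 37.0%.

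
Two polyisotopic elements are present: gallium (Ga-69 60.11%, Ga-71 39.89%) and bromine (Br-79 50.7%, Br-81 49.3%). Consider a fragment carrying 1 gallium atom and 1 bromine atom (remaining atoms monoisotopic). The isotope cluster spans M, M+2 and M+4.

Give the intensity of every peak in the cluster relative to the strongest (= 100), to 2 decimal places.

61.12 : 100.00 : 39.44

Gallium pattern (n=1): 0.6011 : 0.3989
Bromine pattern (n=1): 0.5070 : 0.4930
Convolve the two distributions (both contribute in 2-u steps):
  M: 0.6011×0.5070 = 0.304758
  M+2: 0.6011×0.4930 + 0.3989×0.5070 = 0.498585
  M+4: 0.3989×0.4930 = 0.196658
Scale to base peak (0.498585) = 100: 61.12 : 100.00 : 39.44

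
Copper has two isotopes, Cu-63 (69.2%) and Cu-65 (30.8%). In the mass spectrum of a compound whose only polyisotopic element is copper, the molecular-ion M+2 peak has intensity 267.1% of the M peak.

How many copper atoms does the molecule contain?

With n Cu atoms, P(M+2)/P(M) = C(n,1)·p^(n−1)q / p^n = n·q/p = n · 0.308/0.692.
n = 2.671 × 0.692/0.308 = 6.00 ≈ 6

6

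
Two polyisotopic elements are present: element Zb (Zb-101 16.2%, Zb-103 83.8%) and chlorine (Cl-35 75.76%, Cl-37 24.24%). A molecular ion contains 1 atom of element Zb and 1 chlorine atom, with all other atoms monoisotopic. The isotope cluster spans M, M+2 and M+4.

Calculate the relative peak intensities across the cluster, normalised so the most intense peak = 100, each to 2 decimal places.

18.21 : 100.00 : 30.13

Element Zb pattern (n=1): 0.1620 : 0.8380
Chlorine pattern (n=1): 0.7576 : 0.2424
Convolve the two distributions (both contribute in 2-u steps):
  M: 0.1620×0.7576 = 0.122731
  M+2: 0.1620×0.2424 + 0.8380×0.7576 = 0.674138
  M+4: 0.8380×0.2424 = 0.203131
Scale to base peak (0.674138) = 100: 18.21 : 100.00 : 30.13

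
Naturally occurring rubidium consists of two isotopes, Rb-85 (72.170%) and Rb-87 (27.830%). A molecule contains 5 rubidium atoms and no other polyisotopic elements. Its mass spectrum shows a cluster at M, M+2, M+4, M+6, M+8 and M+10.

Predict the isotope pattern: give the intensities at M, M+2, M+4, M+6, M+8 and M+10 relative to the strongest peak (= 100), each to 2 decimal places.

Expanding (0.72170 + 0.27830)^5:
P(M) = 0.72170^5 = 0.195787
P(M+2) = 5 × 0.72170^4 × 0.27830^1 = 0.377494
P(M+4) = 10 × 0.72170^3 × 0.27830^2 = 0.291136
P(M+6) = 10 × 0.72170^2 × 0.27830^3 = 0.112267
P(M+8) = 5 × 0.72170^1 × 0.27830^4 = 0.021646
P(M+10) = 0.27830^5 = 0.001669
The M+2 peak is largest (0.377494); scaling to 100 gives 51.86 : 100.00 : 77.12 : 29.74 : 5.73 : 0.44.

51.86 : 100.00 : 77.12 : 29.74 : 5.73 : 0.44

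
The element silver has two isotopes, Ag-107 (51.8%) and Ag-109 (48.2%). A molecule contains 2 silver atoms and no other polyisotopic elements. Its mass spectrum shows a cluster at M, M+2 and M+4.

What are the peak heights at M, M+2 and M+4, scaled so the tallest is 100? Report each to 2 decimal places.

53.73 : 100.00 : 46.53

The 2 Ag atoms are independent, so intensities follow the terms of (0.518 + 0.482)^2.
P(M) = 0.518^2 = 0.268324
P(M+2) = 2 × 0.518^1 × 0.482^1 = 0.499352
P(M+4) = 0.482^2 = 0.232324
The M+2 peak is largest (0.499352); scaling to 100 gives 53.73 : 100.00 : 46.53.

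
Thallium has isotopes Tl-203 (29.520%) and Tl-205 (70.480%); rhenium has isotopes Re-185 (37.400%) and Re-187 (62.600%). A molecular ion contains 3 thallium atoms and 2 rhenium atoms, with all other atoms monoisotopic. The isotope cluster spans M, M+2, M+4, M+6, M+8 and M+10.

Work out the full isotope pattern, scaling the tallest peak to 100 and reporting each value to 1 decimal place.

1.1 : 11.2 : 46.9 : 97.3 : 100.0 : 40.8

Thallium pattern (n=3): 0.02572463 : 0.18425524 : 0.43991564 : 0.35010449
Rhenium pattern (n=2): 0.139876 : 0.468248 : 0.391876
Convolve the two distributions (both contribute in 2-u steps):
  M: 0.02572463×0.139876 = 0.003598
  M+2: 0.02572463×0.468248 + 0.18425524×0.139876 = 0.037818
  M+4: 0.02572463×0.391876 + 0.18425524×0.468248 + 0.43991564×0.139876 = 0.157892
  M+6: 0.18425524×0.391876 + 0.43991564×0.468248 + 0.35010449×0.139876 = 0.327166
  M+8: 0.43991564×0.391876 + 0.35010449×0.468248 = 0.336328
  M+10: 0.35010449×0.391876 = 0.137198
Scale to base peak (0.336328) = 100: 1.1 : 11.2 : 46.9 : 97.3 : 100.0 : 40.8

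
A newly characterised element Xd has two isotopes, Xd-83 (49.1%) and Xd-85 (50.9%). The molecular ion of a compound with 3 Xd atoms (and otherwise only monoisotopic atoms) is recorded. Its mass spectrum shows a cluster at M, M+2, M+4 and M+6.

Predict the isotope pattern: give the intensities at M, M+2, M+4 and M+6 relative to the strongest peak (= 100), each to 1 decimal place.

The 3 Xd atoms are independent, so intensities follow the terms of (0.491 + 0.509)^3.
P(M) = 0.491^3 = 0.118371
P(M+2) = 3 × 0.491^2 × 0.509^1 = 0.368131
P(M+4) = 3 × 0.491^1 × 0.509^2 = 0.381626
P(M+6) = 0.509^3 = 0.131872
The M+4 peak is largest (0.381626); scaling to 100 gives 31.0 : 96.5 : 100.0 : 34.6.

31.0 : 96.5 : 100.0 : 34.6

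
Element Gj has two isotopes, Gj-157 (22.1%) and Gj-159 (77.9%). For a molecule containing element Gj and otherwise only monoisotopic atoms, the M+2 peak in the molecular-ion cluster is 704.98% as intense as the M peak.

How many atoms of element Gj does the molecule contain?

2

With n Gj atoms, P(M+2)/P(M) = C(n,1)·p^(n−1)q / p^n = n·q/p = n · 0.779/0.221.
n = 7.0498 × 0.221/0.779 = 2.00 ≈ 2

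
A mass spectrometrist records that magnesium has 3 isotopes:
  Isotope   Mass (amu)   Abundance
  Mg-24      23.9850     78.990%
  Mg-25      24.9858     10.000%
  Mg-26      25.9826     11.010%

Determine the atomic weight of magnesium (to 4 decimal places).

24.3050 amu

Average mass = Σ (abundance × isotope mass) = 0.78990 × 23.9850 + 0.10000 × 24.9858 + 0.11010 × 25.9826
= 18.94575 + 2.49858 + 2.86068 = 24.30501 amu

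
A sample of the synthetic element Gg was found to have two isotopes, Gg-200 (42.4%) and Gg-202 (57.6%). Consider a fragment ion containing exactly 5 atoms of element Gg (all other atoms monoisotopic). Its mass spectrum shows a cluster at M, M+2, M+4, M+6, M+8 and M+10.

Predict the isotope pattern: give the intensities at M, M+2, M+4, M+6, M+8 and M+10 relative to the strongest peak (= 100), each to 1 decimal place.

4.0 : 27.1 : 73.6 : 100.0 : 67.9 : 18.5

Expanding (0.424 + 0.576)^5:
P(M) = 0.424^5 = 0.013703
P(M+2) = 5 × 0.424^4 × 0.576^1 = 0.093080
P(M+4) = 10 × 0.424^3 × 0.576^2 = 0.252896
P(M+6) = 10 × 0.424^2 × 0.576^3 = 0.343557
P(M+8) = 5 × 0.424^1 × 0.576^4 = 0.233360
P(M+10) = 0.576^5 = 0.063403
The M+6 peak is largest (0.343557); scaling to 100 gives 4.0 : 27.1 : 73.6 : 100.0 : 67.9 : 18.5.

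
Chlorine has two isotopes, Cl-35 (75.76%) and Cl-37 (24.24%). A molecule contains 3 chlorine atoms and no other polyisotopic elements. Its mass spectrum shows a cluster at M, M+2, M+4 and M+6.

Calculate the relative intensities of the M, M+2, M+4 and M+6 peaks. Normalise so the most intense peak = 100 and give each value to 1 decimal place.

Expanding (0.7576 + 0.2424)^3:
P(M) = 0.7576^3 = 0.434830
P(M+2) = 3 × 0.7576^2 × 0.2424^1 = 0.417382
P(M+4) = 3 × 0.7576^1 × 0.2424^2 = 0.133545
P(M+6) = 0.2424^3 = 0.014243
The M peak is largest (0.434830); scaling to 100 gives 100.0 : 96.0 : 30.7 : 3.3.

100.0 : 96.0 : 30.7 : 3.3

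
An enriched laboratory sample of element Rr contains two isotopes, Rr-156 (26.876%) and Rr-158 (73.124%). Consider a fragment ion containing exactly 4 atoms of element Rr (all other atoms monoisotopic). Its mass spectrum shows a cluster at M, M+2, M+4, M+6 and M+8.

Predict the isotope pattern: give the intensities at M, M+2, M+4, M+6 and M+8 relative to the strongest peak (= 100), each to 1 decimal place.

Expanding (0.26876 + 0.73124)^4:
P(M) = 0.26876^4 = 0.005217
P(M+2) = 4 × 0.26876^3 × 0.73124^1 = 0.056782
P(M+4) = 6 × 0.26876^2 × 0.73124^2 = 0.231740
P(M+6) = 4 × 0.26876^1 × 0.73124^3 = 0.420344
P(M+8) = 0.73124^4 = 0.285917
The M+6 peak is largest (0.420344); scaling to 100 gives 1.2 : 13.5 : 55.1 : 100.0 : 68.0.

1.2 : 13.5 : 55.1 : 100.0 : 68.0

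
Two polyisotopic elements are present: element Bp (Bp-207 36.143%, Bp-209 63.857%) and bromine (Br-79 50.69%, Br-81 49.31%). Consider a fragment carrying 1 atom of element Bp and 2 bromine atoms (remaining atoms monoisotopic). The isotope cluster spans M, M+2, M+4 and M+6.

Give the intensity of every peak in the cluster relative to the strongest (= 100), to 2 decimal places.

22.81 : 84.69 : 100.00 : 38.14

Element Bp pattern (n=1): 0.36143 : 0.63857
Bromine pattern (n=2): 0.25694761 : 0.49990478 : 0.24314761
Convolve the two distributions (both contribute in 2-u steps):
  M: 0.36143×0.25694761 = 0.092869
  M+2: 0.36143×0.49990478 + 0.63857×0.25694761 = 0.344760
  M+4: 0.36143×0.24314761 + 0.63857×0.49990478 = 0.407105
  M+6: 0.63857×0.24314761 = 0.155267
Scale to base peak (0.407105) = 100: 22.81 : 84.69 : 100.00 : 38.14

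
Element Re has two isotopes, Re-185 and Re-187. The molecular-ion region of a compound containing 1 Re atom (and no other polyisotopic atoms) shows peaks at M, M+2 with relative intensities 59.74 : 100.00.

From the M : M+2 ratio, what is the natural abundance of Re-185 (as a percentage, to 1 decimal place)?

37.4%

Write p for the Re-185 fraction. I(M+2)/I(M) = [C(1,1)·p^0·(1−p)] / p^1 = 1·(1−p)/p = 100.00/59.74 = 1.6739
(1−p)/p = 1.6739/1 = 1.6739  ⇒  p = 1/(1 + 1.6739) = 0.3740
Re-185: 37.4%, Re-187: 62.6%.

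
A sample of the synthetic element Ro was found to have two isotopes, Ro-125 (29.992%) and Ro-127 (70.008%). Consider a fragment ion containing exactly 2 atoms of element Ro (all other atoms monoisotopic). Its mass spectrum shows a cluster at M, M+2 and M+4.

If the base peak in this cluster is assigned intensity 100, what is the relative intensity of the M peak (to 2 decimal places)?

Term probabilities: M 0.0900, M+2 0.4199, M+4 0.4901. Base peak = M+4.
P(M+4) = C(2,2) × 0.29992^0 × 0.70008^2 = 1 × 1.0000 × 0.49011201 = 0.490112 (base)
P(M) = C(2,0) × 0.29992^2 × 0.70008^0 = 1 × 0.08995201 × 1.0000 = 0.089952
Relative intensity = 0.089952 / 0.490112 × 100 = 18.35

18.35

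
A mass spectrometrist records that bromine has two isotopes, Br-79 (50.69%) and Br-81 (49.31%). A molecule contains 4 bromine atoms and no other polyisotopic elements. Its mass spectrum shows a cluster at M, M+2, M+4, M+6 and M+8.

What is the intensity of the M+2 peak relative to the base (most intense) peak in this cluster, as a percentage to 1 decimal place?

Term probabilities: M 0.0660, M+2 0.2569, M+4 0.3749, M+6 0.2431, M+8 0.0591. Base peak = M+4.
P(M+4) = C(4,2) × 0.5069^2 × 0.4931^2 = 6 × 0.25694761 × 0.24314761 = 0.374857 (base)
P(M+2) = C(4,1) × 0.5069^3 × 0.4931^1 = 4 × 0.13024674 × 0.4931 = 0.256899
Relative intensity = 0.256899 / 0.374857 × 100 = 68.5

68.5%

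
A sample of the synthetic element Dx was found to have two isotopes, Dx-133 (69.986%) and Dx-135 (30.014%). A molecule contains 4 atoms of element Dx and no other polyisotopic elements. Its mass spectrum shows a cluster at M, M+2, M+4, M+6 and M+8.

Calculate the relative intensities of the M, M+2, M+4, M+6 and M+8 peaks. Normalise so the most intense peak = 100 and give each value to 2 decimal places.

58.29 : 100.00 : 64.33 : 18.39 : 1.97

Each Dx atom is independently Dx-133 (p = 0.69986) or Dx-135 (q = 0.30014); the cluster is the binomial expansion (p + q)^4.
P(M) = 0.69986^4 = 0.239908
P(M+2) = 4 × 0.69986^3 × 0.30014^1 = 0.411545
P(M+4) = 6 × 0.69986^2 × 0.30014^2 = 0.264741
P(M+6) = 4 × 0.69986^1 × 0.30014^3 = 0.075691
P(M+8) = 0.30014^4 = 0.008115
The M+2 peak is largest (0.411545); scaling to 100 gives 58.29 : 100.00 : 64.33 : 18.39 : 1.97.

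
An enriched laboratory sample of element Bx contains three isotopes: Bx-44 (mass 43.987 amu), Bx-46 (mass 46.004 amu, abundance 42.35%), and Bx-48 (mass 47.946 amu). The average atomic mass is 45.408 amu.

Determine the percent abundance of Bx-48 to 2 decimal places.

14.32%

Let x and y be the fractions of Bx-44 and Bx-48. Then x + y = 1 − 0.4235 = 0.5765 and 43.987x + 47.946y = 45.408 − 0.4235×46.004 = 25.925306.
Substituting: 43.987x + 47.946(0.5765 − x) = 25.925306
(43.987 − 47.946)x = -1.715563  ⇒  x = 0.43333, y = 0.14317
Bx-44: 43.33%, Bx-48: 14.32%.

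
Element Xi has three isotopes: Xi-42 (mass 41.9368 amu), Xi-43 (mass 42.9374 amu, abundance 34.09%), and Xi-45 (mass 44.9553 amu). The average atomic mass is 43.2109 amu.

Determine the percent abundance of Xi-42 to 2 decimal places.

35.00%

The remaining 65.91% is split between Xi-42 (fraction x) and Xi-45 (fraction 0.6591 − x).
Substituting: 41.9368x + 44.9553(0.6591 − x) = 28.57354034
(41.9368 − 44.9553)x = -1.05649789  ⇒  x = 0.35001, y = 0.30909
Xi-42: 35.00%, Xi-45: 30.91%.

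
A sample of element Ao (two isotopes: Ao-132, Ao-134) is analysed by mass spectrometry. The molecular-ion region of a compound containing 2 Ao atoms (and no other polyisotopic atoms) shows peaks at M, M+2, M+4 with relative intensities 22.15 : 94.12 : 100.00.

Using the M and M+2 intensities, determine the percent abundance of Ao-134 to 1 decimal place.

Let p = fractional abundance of Ao-132. I(M+2)/I(M) = [C(2,1)·p^1·(1−p)] / p^2 = 2·(1−p)/p = 94.12/22.15 = 4.2492
(1−p)/p = 4.2492/2 = 2.1246  ⇒  p = 1/(1 + 2.1246) = 0.3200
Ao-132: 32.0%, Ao-134: 68.0%.

68.0%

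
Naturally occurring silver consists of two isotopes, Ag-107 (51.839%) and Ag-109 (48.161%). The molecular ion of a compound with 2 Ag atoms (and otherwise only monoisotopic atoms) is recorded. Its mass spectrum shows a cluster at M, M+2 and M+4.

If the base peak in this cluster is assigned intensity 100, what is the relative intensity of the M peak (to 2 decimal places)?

53.82

(0.51839 + 0.48161)^2 gives M 0.2687, M+2 0.4993, M+4 0.2319; the largest is M+2.
P(M+2) = C(2,1) × 0.51839^1 × 0.48161^1 = 2 × 0.51839 × 0.48161 = 0.499324 (base)
P(M) = C(2,0) × 0.51839^2 × 0.48161^0 = 1 × 0.26872819 × 1.0000 = 0.268728
Relative intensity = 0.268728 / 0.499324 × 100 = 53.82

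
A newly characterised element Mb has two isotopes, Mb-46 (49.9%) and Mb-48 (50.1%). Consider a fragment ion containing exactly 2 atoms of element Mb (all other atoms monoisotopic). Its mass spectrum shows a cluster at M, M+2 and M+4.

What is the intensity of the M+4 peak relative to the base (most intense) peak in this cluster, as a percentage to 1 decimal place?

50.2%

Binomial terms of (0.499 + 0.501)^2: M 0.2490, M+2 0.5000, M+4 0.2510 → M+2 is the base peak.
P(M+2) = C(2,1) × 0.499^1 × 0.501^1 = 2 × 0.4990 × 0.5010 = 0.499998 (base)
P(M+4) = C(2,2) × 0.499^0 × 0.501^2 = 1 × 1.0000 × 0.251001 = 0.251001
Relative intensity = 0.251001 / 0.499998 × 100 = 50.2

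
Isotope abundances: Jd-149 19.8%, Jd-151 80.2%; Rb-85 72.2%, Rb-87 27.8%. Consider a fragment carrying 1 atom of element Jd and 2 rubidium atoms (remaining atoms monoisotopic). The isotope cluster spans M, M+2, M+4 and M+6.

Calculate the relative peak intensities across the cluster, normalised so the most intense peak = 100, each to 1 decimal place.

20.7 : 100.0 : 67.8 : 12.5

Element Jd pattern (n=1): 0.1980 : 0.8020
Rubidium pattern (n=2): 0.521284 : 0.401432 : 0.077284
Convolve the two distributions (both contribute in 2-u steps):
  M: 0.1980×0.521284 = 0.103214
  M+2: 0.1980×0.401432 + 0.8020×0.521284 = 0.497553
  M+4: 0.1980×0.077284 + 0.8020×0.401432 = 0.337251
  M+6: 0.8020×0.077284 = 0.061982
Scale to base peak (0.497553) = 100: 20.7 : 100.0 : 67.8 : 12.5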